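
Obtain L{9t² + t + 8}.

L{9t² + t + 8} = 9·2/s³ + 1/s² + 8/s = 18/s³ + 1/s² + 8/s

Final answer: 18/s³ + 1/s² + 8/s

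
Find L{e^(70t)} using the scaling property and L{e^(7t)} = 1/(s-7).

Using L{f(at)} = (1/a)F(s/a) with a=10 and f(t) = e^(7t): L{e^(70t)} = (1/10) · 1/((s/10)-7) = (1/10) · 10/(s-70) = 1/(s-70)

Final answer: 1/(s-70)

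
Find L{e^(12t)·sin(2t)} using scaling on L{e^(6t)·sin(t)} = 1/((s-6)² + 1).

Scaling with a=2: L{e^(12t)·sin(2t)} = (1/2) · 1/((s/2-6)² + 1). Simplifying: 2/((s-12)² + 4)

Final answer: 2/((s-12)² + 4)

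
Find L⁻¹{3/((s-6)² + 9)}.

Form: b/((s-a)² + b²) → e^(at)sin(bt). With a=6, b=3

Final answer: e^(6t)·sin(3t)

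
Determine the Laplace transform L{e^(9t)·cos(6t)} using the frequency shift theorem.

Frequency shift: L{e^(at)f(t)} = F(s-a). L{e^(9t)·cos(6t)} = (s-9)/((s-9)² + 36)

Final answer: (s-9)/((s-9)² + 36)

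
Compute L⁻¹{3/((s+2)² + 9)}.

Form: b/((s-a)² + b²) → e^(at)sin(bt). With a=-2, b=3

Final answer: e^(-2t)·sin(3t)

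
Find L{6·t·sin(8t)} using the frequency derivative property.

L{sin(8t)} = 8/(s² + 64). By L{t·f(t)} = -F'(s): -d/ds[8/(s² + 64)] = -(8)·(-2s)/(s² + 64)² = 16s/(s² + 64)². Then L{6·t·sin(8t)} = 6·16s/(s² + 64)² = 96s/(s² + 64)²

Final answer: 96s/(s² + 64)²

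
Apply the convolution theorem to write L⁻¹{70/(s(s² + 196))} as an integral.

70/(s(s² + 196)) = (1/s)·(70/(s² + 196)) = L{1}·L{5·sin(14t)}. So f(t) = 1*(5·sin(14t)) = ∫₀ᵗ 5·sin(14τ) dτ

Final answer: ∫₀ᵗ 5·sin(14τ) dτ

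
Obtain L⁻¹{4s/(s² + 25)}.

This is the form c·s/(s² + a²) with a = 5, c = 4. L⁻¹ = 4·cos(5t)

Final answer: 4·cos(5t)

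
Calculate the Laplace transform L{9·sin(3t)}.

L{sin(ωt)} = ω/(s² + ω²), so L{sin(3t)} = 3/(s² + 9). Then L{9·sin(3t)} = 9·3/(s² + 9) = 27/(s² + 9)

Final answer: 27/(s² + 9)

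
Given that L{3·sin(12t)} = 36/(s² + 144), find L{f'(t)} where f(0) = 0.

L{f'(t)} = s·F(s) - f(0) = s·36/(s² + 144) - 0 = 36s/(s² + 144)

Final answer: 36s/(s² + 144)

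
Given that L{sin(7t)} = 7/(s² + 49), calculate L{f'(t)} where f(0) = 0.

L{f'(t)} = s·F(s) - f(0) = s·7/(s² + 49) - 0 = 7s/(s² + 49)

Final answer: 7s/(s² + 49)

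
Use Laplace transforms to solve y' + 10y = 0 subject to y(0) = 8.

L{y'} + 10L{y} = 0. sY - 8 + 10Y = 0. Y(s+10) = 8. Y = 8/(s+10)

Final answer: y(t) = 8e^(-10t)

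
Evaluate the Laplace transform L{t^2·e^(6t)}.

L{t^n·e^(at)} = n!/(s-a)^(n+1), so L{t^2·e^(6t)} = 2/(s-6)^3

Final answer: 2/(s-6)^3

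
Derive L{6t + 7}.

L{6t + 7} = 6·L{t} + 7·L{1} = 6/s² + 7/s

Final answer: 6/s² + 7/s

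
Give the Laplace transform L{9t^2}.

L{9t^2} = 9 · L{t^2} = 9 · 2/s^3 = 18/s^3

Final answer: 18/s^3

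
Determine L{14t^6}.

L{t^n} = n!/s^(n+1). So L{14t^6} = 14·6!/s^7 = 10080/s^7

Final answer: 10080/s^7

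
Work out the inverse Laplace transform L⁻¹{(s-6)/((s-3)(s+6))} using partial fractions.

Using partial fractions, f(t) = (-3e^(3t) + 12e^(-6t))/9

Final answer: (-3e^(3t) + 12e^(-6t))/9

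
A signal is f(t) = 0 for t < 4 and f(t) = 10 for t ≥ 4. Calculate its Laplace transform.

f(t) = 10·u(t-4). L{u(t-4)} = e^(-4s)/s, so L{f(t)} = 10·e^(-4s)/s

Final answer: 10·e^(-4s)/s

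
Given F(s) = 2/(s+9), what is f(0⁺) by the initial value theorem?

f(0⁺) = lim_{s→∞} s·2/(s+9) = lim_{s→∞} 2s/(s+9) = 2

Final answer: 2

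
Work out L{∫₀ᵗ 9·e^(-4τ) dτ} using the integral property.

L{∫₀ᵗ f(τ)dτ} = F(s)/s with F(s) = 9/(s+4), so L{∫₀ᵗ 9·e^(-4τ) dτ} = 9/(s(s+4))

Final answer: 9/(s(s+4))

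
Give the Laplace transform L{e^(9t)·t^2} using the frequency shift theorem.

L{e^(at)·t^n} = n!/(s-a)^(n+1), so L{e^(9t)·t^2} = 2/(s-9)^3

Final answer: 2/(s-9)^3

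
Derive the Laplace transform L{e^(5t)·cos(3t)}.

L{e^(at)·cos(ωt)} = (s-a)/((s-a)² + ω²), so L{e^(5t)·cos(3t)} = (s-5)/((s-5)² + 9)

Final answer: (s-5)/((s-5)² + 9)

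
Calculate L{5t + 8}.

L{5t + 8} = 5·L{t} + 8·L{1} = 5/s² + 8/s

Final answer: 5/s² + 8/s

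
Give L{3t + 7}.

L{3t + 7} = 3·L{t} + 7·L{1} = 3/s² + 7/s

Final answer: 3/s² + 7/s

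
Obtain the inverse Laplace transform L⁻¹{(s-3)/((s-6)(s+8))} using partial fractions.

Using partial fractions, f(t) = (3e^(6t) + 11e^(-8t))/14

Final answer: (3e^(6t) + 11e^(-8t))/14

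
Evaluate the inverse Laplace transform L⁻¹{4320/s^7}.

L⁻¹{n!/s^(n+1)} = t^n with n=6. So L⁻¹{720/s^7} = t^6, and L⁻¹{4320/s^7} = (4320/720)·t^6 = 6·t^6

Final answer: 6·t^6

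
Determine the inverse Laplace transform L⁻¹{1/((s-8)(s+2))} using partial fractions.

Decompose: A/(s-8) + B/(s+2). A = 1/10, B = -1/10. f(t) = (e^(8t) - e^(-2t))/10

Final answer: (e^(8t) - e^(-2t))/10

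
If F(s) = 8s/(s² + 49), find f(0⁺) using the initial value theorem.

f(0⁺) = lim_{s→∞} s·8s/(s² + 49) = lim_{s→∞} 8s²/(s² + 49) = 8

Final answer: 8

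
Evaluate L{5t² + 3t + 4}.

L{5t² + 3t + 4} = 5·2/s³ + 3/s² + 4/s = 10/s³ + 3/s² + 4/s

Final answer: 10/s³ + 3/s² + 4/s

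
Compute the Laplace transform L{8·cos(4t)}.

L{cos(ωt)} = s/(s² + ω²), so L{cos(4t)} = s/(s² + 16). Then L{8·cos(4t)} = 8·s/(s² + 16) = 8s/(s² + 16)

Final answer: 8s/(s² + 16)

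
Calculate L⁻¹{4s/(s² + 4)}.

This is the form c·s/(s² + a²) with a = 2, c = 4. L⁻¹ = 4·cos(2t)

Final answer: 4·cos(2t)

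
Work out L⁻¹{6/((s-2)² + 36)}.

Form: b/((s-a)² + b²) → e^(at)sin(bt). With a=2, b=6

Final answer: e^(2t)·sin(6t)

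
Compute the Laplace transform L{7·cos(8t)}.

L{cos(ωt)} = s/(s² + ω²), so L{cos(8t)} = s/(s² + 64). Then L{7·cos(8t)} = 7·s/(s² + 64) = 7s/(s² + 64)

Final answer: 7s/(s² + 64)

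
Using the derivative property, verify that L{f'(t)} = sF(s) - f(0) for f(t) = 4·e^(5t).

f'(t) = 20e^(5t). Direct: L{f'(t)} = 20/(s-5). Property: s·4/(s-5) - 4 = (4s - 4(s-5))/(s-5) = 20/(s-5). ✓

Final answer: 20/(s-5)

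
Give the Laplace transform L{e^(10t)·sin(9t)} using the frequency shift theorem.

Frequency shift: L{e^(at)f(t)} = F(s-a). L{e^(10t)·sin(9t)} = 9/((s-10)² + 81)

Final answer: 9/((s-10)² + 81)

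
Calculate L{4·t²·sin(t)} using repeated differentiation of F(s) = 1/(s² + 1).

F(s) = 1/(s² + 1). F'(s) = -2s/(s² + 1)². F''(s) = -2(1 - 3s²)/(s² + 1)³ = (6s² - 2)/(s² + 1)³. So L{t²·sin(t)} = (-1)² F''(s) = (6s² - 2)/(s² + 1)³. Then L{4·t²·sin(t)} = 4·(6s² - 2)/(s² + 1)³ = (24s² - 8)/(s² + 1)³

Final answer: (24s² - 8)/(s² + 1)³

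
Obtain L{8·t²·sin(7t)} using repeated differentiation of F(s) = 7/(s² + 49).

F(s) = 7/(s² + 49). F'(s) = -14s/(s² + 49)². F''(s) = -14(49 - 3s²)/(s² + 49)³ = (42s² - 686)/(s² + 49)³. So L{t²·sin(7t)} = (-1)² F''(s) = (42s² - 686)/(s² + 49)³. Then L{8·t²·sin(7t)} = 8·(42s² - 686)/(s² + 49)³ = (336s² - 5488)/(s² + 49)³

Final answer: (336s² - 5488)/(s² + 49)³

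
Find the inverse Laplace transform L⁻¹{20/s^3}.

L⁻¹{n!/s^(n+1)} = t^n with n=2. So L⁻¹{2/s^3} = t^2, and L⁻¹{20/s^3} = (20/2)·t^2 = 10·t^2

Final answer: 10·t^2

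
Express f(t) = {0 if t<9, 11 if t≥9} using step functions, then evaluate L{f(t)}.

f(t) = 11·u(t-9). L{u(t-9)} = e^(-9s)/s, so L{f(t)} = 11·e^(-9s)/s

Final answer: 11·e^(-9s)/s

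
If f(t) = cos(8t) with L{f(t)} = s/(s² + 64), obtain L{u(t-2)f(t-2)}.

Time shift theorem: L{u(t-a)f(t-a)} = e^(-as)F(s). Here a=2, F(s) = s/(s² + 64), so L{u(t-2)f(t-2)} = e^(-2s)·s/(s² + 64)

Final answer: e^(-2s)·s/(s² + 64)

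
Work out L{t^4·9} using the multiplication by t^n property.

L{9} = 9/s. d^1/ds^1[1/s] = -1/s². d^2/ds^2[1/s] = 2/s^3. d^3/ds^3[1/s] = -6/s^4. d^4/ds^4[1/s] = 24/s^5. So L{t^4} = (-1)^{4}·24/s^5 = 24/s^5. Then L{t^4·9} = 9·24/s^5 = 216/s^5

Final answer: 216/s^5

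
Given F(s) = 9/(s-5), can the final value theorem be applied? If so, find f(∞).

sF(s) = 9s/(s-5) has a pole at s = 5 in the right half-plane. Theorem does NOT apply (unstable system; f(t) = 9·e^(5t) grows without bound).

Final answer: Not applicable (unstable)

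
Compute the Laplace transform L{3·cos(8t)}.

L{cos(ωt)} = s/(s² + ω²), so L{cos(8t)} = s/(s² + 64). Then L{3·cos(8t)} = 3·s/(s² + 64) = 3s/(s² + 64)

Final answer: 3s/(s² + 64)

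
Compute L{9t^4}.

L{t^n} = n!/s^(n+1). So L{9t^4} = 9·4!/s^5 = 216/s^5

Final answer: 216/s^5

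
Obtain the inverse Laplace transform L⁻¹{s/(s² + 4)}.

L⁻¹{s/(s² + 4)} = cos(2t)

Final answer: cos(2t)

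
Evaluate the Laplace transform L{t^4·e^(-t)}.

L{t^n·e^(at)} = n!/(s-a)^(n+1), so L{t^4·e^(-t)} = 24/(s+1)^5

Final answer: 24/(s+1)^5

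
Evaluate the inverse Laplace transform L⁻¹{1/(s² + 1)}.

L⁻¹{1/(s² + 1)} = sin(t)

Final answer: sin(t)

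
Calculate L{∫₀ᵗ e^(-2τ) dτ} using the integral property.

L{∫₀ᵗ f(τ)dτ} = F(s)/s with F(s) = 1/(s+2), so L{∫₀ᵗ e^(-2τ) dτ} = 1/(s(s+2))

Final answer: 1/(s(s+2))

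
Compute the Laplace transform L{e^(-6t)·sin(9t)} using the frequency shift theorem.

Frequency shift: L{e^(at)f(t)} = F(s-a). L{e^(-6t)·sin(9t)} = 9/((s+6)² + 81)

Final answer: 9/((s+6)² + 81)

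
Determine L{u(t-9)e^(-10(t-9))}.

u(t-a)f(t-a) with f(t)=e^(-10t). L{e^(-10t)} = 1/(s+10). By time shift: e^(-9s)/(s+10)

Final answer: e^(-9s)/(s+10)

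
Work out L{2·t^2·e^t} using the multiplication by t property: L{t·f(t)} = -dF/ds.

Using L{t^n·e^(at)} = n!/(s-a)^(n+1), L{t^2·e^t} = 2/(s-1)^3, so L{2·t^2·e^t} = 2·2/(s-1)^3 = 4/(s-1)^3

Final answer: 4/(s-1)^3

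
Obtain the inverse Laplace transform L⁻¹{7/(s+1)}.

L⁻¹{1/(s-a)} = e^(at), so L⁻¹{1/(s+1)} = e^(-t), and L⁻¹{7/(s+1)} = 7·e^(-t)

Final answer: 7·e^(-t)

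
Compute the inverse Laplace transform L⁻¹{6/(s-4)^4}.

L⁻¹{n!/(s-a)^(n+1)} = t^n·e^(at), so L⁻¹{6/(s-4)^4} = t^3·e^(4t)

Final answer: t^3·e^(4t)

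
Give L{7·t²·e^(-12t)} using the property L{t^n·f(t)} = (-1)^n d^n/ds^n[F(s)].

L{e^(-12t)} = 1/(s+12). d/ds[1/(s+12)] = -1/(s+12)². d²/ds²[1/(s+12)] = 2/(s+12)³. So L{t²·e^(-12t)} = (-1)² · 2/(s+12)³ = 2/(s+12)³. Then L{7·t²·e^(-12t)} = 7·2/(s+12)³ = 14/(s+12)³

Final answer: 14/(s+12)³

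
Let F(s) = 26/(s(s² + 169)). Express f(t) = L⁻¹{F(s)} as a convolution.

26/(s(s² + 169)) = (1/s)·(26/(s² + 169)) = L{1}·L{2·sin(13t)}. So f(t) = 1*(2·sin(13t)) = ∫₀ᵗ 2·sin(13τ) dτ

Final answer: ∫₀ᵗ 2·sin(13τ) dτ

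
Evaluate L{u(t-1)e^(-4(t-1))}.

u(t-a)f(t-a) with f(t)=e^(-4t). L{e^(-4t)} = 1/(s+4). By time shift: e^(-s)/(s+4)

Final answer: e^(-s)/(s+4)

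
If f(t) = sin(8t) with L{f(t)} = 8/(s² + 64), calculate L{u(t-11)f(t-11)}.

Time shift theorem: L{u(t-a)f(t-a)} = e^(-as)F(s). Here a=11, F(s) = 8/(s² + 64), so L{u(t-11)f(t-11)} = e^(-11s)·8/(s² + 64)

Final answer: e^(-11s)·8/(s² + 64)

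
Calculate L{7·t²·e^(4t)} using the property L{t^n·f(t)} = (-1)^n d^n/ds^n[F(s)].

L{e^(4t)} = 1/(s-4). d/ds[1/(s-4)] = -1/(s-4)². d²/ds²[1/(s-4)] = 2/(s-4)³. So L{t²·e^(4t)} = (-1)² · 2/(s-4)³ = 2/(s-4)³. Then L{7·t²·e^(4t)} = 7·2/(s-4)³ = 14/(s-4)³

Final answer: 14/(s-4)³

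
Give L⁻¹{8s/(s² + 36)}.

This is the form c·s/(s² + a²) with a = 6, c = 8. L⁻¹ = 8·cos(6t)

Final answer: 8·cos(6t)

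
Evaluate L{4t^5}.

L{t^n} = n!/s^(n+1). So L{4t^5} = 4·5!/s^6 = 480/s^6

Final answer: 480/s^6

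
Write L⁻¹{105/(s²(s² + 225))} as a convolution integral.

105/(s²(s² + 225)) = (1/s²)·(105/(s² + 225)) = L{t}·L{7·sin(15t)}. So f(t) = t*(7·sin(15t)) = ∫₀ᵗ 7τ·sin(15(t-τ)) dτ

Final answer: ∫₀ᵗ 7τ·sin(15(t-τ)) dτ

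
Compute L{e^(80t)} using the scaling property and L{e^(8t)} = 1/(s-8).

Using L{f(at)} = (1/a)F(s/a) with a=10 and f(t) = e^(8t): L{e^(80t)} = (1/10) · 1/((s/10)-8) = (1/10) · 10/(s-80) = 1/(s-80)

Final answer: 1/(s-80)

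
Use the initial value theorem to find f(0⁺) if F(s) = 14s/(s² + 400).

f(0⁺) = lim_{s→∞} s·14s/(s² + 400) = lim_{s→∞} 14s²/(s² + 400) = 14

Final answer: 14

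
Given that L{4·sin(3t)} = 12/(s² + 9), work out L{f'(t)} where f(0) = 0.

L{f'(t)} = s·F(s) - f(0) = s·12/(s² + 9) - 0 = 12s/(s² + 9)

Final answer: 12s/(s² + 9)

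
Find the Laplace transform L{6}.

L{6} = 6 · L{1} = 6/s

Final answer: 6/s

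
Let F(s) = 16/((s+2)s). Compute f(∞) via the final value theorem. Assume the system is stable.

f(∞) = lim_{s→0} sF(s) = lim_{s→0} 16/(s+2) = 8

Final answer: 8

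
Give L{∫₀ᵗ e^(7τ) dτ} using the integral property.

L{∫₀ᵗ f(τ)dτ} = F(s)/s with F(s) = 1/(s-7), so L{∫₀ᵗ e^(7τ) dτ} = 1/(s(s-7))

Final answer: 1/(s(s-7))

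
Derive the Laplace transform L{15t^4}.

L{15t^4} = 15 · L{t^4} = 15 · 24/s^5 = 360/s^5

Final answer: 360/s^5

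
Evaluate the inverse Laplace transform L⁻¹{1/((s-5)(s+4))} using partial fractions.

Decompose: A/(s-5) + B/(s+4). A = 1/9, B = -1/9. f(t) = (e^(5t) - e^(-4t))/9

Final answer: (e^(5t) - e^(-4t))/9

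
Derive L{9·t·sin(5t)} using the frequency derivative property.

L{sin(5t)} = 5/(s² + 25). By L{t·f(t)} = -F'(s): -d/ds[5/(s² + 25)] = -(5)·(-2s)/(s² + 25)² = 10s/(s² + 25)². Then L{9·t·sin(5t)} = 9·10s/(s² + 25)² = 90s/(s² + 25)²

Final answer: 90s/(s² + 25)²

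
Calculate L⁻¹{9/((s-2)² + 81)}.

Form: b/((s-a)² + b²) → e^(at)sin(bt). With a=2, b=9

Final answer: e^(2t)·sin(9t)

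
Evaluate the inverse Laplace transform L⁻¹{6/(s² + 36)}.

L⁻¹{6/(s² + 36)} = sin(6t)

Final answer: sin(6t)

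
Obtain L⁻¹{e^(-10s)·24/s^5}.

L⁻¹{24/s^5} = t^4. By the time shift theorem, L⁻¹{e^(-as)F(s)} = u(t-a)f(t-a) with a=10, so L⁻¹{e^(-10s)·24/s^5} = u(t-10)·(t-10)^4

Final answer: u(t-10)·(t-10)^4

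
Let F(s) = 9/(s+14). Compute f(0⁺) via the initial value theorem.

f(0⁺) = lim_{s→∞} s·9/(s+14) = lim_{s→∞} 9s/(s+14) = 9

Final answer: 9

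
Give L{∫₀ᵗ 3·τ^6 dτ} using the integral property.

L{∫₀ᵗ f(τ)dτ} = F(s)/s with f(t) = 3t^6. F(s) = 2160/s^7, so L{∫₀ᵗ 3·τ^6 dτ} = (2160/s^7)/s = 2160/s^8. (Check: ∫₀ᵗ 3·τ^6 dτ = 3t^7/7.)

Final answer: 2160/s^8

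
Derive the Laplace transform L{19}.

L{19} = 19 · L{1} = 19/s

Final answer: 19/s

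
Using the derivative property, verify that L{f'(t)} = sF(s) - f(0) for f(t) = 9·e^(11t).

f'(t) = 99e^(11t). Direct: L{f'(t)} = 99/(s-11). Property: s·9/(s-11) - 9 = (9s - 9(s-11))/(s-11) = 99/(s-11). ✓

Final answer: 99/(s-11)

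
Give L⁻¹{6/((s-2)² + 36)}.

Form: b/((s-a)² + b²) → e^(at)sin(bt). With a=2, b=6

Final answer: e^(2t)·sin(6t)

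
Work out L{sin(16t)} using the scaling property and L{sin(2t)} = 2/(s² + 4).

Using L{f(at)} = (1/a)F(s/a) with a=8: L{sin(16t)} = (1/8) · 2/((s/8)² + 4) = (1/8) · 2·64/(s² + 256) = 16/(s² + 256)

Final answer: 16/(s² + 256)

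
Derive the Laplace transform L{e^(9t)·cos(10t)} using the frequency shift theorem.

Frequency shift: L{e^(at)f(t)} = F(s-a). L{e^(9t)·cos(10t)} = (s-9)/((s-9)² + 100)

Final answer: (s-9)/((s-9)² + 100)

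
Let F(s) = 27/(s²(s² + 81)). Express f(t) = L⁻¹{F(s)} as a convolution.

27/(s²(s² + 81)) = (1/s²)·(27/(s² + 81)) = L{t}·L{3·sin(9t)}. So f(t) = t*(3·sin(9t)) = ∫₀ᵗ 3τ·sin(9(t-τ)) dτ

Final answer: ∫₀ᵗ 3τ·sin(9(t-τ)) dτ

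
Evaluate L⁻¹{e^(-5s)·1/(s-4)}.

L⁻¹{1/(s-4)} = e^(4t). By the time shift theorem, L⁻¹{e^(-as)F(s)} = u(t-a)f(t-a) with a=5, so L⁻¹{e^(-5s)·1/(s-4)} = u(t-5)·e^(4(t-5))

Final answer: u(t-5)·e^(4(t-5))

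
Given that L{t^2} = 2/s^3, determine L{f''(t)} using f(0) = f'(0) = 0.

L{f''(t)} = s²F(s) - sf(0) - f'(0) = s²·2/s^3 - 0 - 0 = 2/s

Final answer: 2/s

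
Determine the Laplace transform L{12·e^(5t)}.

L{e^(at)} = 1/(s-a), so L{e^(5t)} = 1/(s-5). Then L{12·e^(5t)} = 12/(s-5)

Final answer: 12/(s-5)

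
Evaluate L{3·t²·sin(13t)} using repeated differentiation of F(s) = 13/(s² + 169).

F(s) = 13/(s² + 169). F'(s) = -26s/(s² + 169)². F''(s) = -26(169 - 3s²)/(s² + 169)³ = (78s² - 4394)/(s² + 169)³. So L{t²·sin(13t)} = (-1)² F''(s) = (78s² - 4394)/(s² + 169)³. Then L{3·t²·sin(13t)} = 3·(78s² - 4394)/(s² + 169)³ = (234s² - 13182)/(s² + 169)³

Final answer: (234s² - 13182)/(s² + 169)³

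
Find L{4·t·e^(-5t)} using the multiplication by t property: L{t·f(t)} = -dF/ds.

Using L{t^n·e^(at)} = n!/(s-a)^(n+1), L{t·e^(-5t)} = 1/(s+5)^2, so L{4·t·e^(-5t)} = 4·1/(s+5)^2 = 4/(s+5)^2

Final answer: 4/(s+5)^2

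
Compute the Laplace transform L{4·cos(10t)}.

L{cos(ωt)} = s/(s² + ω²), so L{cos(10t)} = s/(s² + 100). Then L{4·cos(10t)} = 4·s/(s² + 100) = 4s/(s² + 100)

Final answer: 4s/(s² + 100)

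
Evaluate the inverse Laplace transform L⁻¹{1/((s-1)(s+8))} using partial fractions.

Decompose: A/(s-1) + B/(s+8). A = 1/9, B = -1/9. f(t) = (e^t - e^(-8t))/9

Final answer: (e^t - e^(-8t))/9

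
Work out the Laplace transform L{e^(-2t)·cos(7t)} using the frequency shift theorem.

Frequency shift: L{e^(at)f(t)} = F(s-a). L{e^(-2t)·cos(7t)} = (s+2)/((s+2)² + 49)

Final answer: (s+2)/((s+2)² + 49)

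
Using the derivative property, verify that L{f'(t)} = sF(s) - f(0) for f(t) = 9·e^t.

f'(t) = 9e^t. Direct: L{f'(t)} = 9/(s-1). Property: s·9/(s-1) - 9 = (9s - 9(s-1))/(s-1) = 9/(s-1). ✓

Final answer: 9/(s-1)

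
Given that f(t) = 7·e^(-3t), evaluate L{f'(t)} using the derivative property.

f(0) = 7, F(s) = 7/(s+3). L{f'(t)} = s·F(s) - f(0) = 7s/(s+3) - 7 = (7s - 7(s+3))/(s+3) = -21/(s+3)

Final answer: -21/(s+3)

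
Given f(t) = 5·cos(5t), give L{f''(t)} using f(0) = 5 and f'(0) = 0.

F(s) = 5s/(s² + 25). L{f''(t)} = s²F(s) - sf(0) - f'(0) = 5s³/(s² + 25) - 5s = (5s³ - 5s(s² + 25))/(s² + 25) = -125s/(s² + 25)

Final answer: -125s/(s² + 25)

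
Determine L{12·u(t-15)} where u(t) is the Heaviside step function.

L{u(t-a)} = e^(-as)/s. Here a=15, so L{u(t-15)} = e^(-15s)/s, and L{12·u(t-15)} = 12·e^(-15s)/s

Final answer: 12·e^(-15s)/s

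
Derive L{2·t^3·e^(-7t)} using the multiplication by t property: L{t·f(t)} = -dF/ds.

Using L{t^n·e^(at)} = n!/(s-a)^(n+1), L{t^3·e^(-7t)} = 6/(s+7)^4, so L{2·t^3·e^(-7t)} = 2·6/(s+7)^4 = 12/(s+7)^4

Final answer: 12/(s+7)^4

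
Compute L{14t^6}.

L{t^n} = n!/s^(n+1). So L{14t^6} = 14·6!/s^7 = 10080/s^7

Final answer: 10080/s^7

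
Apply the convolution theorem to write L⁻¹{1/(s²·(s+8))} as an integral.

1/(s²·(s+8)) = (1/s^2)·(1/(s+8)) = L{t}·L{e^(-8t)}. So f(t) = t*e^(-8t) = ∫₀ᵗ τ·e^(-8(t-τ)) dτ

Final answer: ∫₀ᵗ τ·e^(-8(t-τ)) dτ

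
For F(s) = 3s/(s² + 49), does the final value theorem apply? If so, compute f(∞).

The final value theorem requires all poles of sF(s) in the left half-plane. sF(s) = 3s²/(s² + 49) has poles at s = ±7i (imaginary axis). Theorem does NOT apply (oscillatory system).

Final answer: Not applicable (oscillatory)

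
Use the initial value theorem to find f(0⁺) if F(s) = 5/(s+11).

f(0⁺) = lim_{s→∞} s·5/(s+11) = lim_{s→∞} 5s/(s+11) = 5

Final answer: 5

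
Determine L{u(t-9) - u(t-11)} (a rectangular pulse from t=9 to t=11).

L{u(t-a)} = e^(-as)/s. L{u(t-9) - u(t-11)} = (e^(-9s) - e^(-11s))/s

Final answer: (e^(-9s) - e^(-11s))/s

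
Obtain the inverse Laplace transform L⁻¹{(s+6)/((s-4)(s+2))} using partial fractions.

Using partial fractions, f(t) = (10e^(4t) - 4e^(-2t))/6

Final answer: (10e^(4t) - 4e^(-2t))/6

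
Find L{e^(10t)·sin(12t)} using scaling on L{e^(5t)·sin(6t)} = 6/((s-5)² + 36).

Scaling with a=2: L{e^(10t)·sin(12t)} = (1/2) · 6/((s/2-5)² + 36). Simplifying: 12/((s-10)² + 144)

Final answer: 12/((s-10)² + 144)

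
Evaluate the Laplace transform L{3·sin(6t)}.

L{sin(ωt)} = ω/(s² + ω²), so L{sin(6t)} = 6/(s² + 36). Then L{3·sin(6t)} = 3·6/(s² + 36) = 18/(s² + 36)

Final answer: 18/(s² + 36)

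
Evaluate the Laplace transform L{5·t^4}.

L{t^n} = n!/s^(n+1), so L{t^4} = 24/s^5. Then L{5·t^4} = 5·24/s^5 = 120/s^5

Final answer: 120/s^5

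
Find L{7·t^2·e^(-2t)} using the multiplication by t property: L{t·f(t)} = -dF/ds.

Using L{t^n·e^(at)} = n!/(s-a)^(n+1), L{t^2·e^(-2t)} = 2/(s+2)^3, so L{7·t^2·e^(-2t)} = 7·2/(s+2)^3 = 14/(s+2)^3

Final answer: 14/(s+2)^3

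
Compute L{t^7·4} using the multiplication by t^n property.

L{4} = 4/s. d^1/ds^1[1/s] = -1/s². d^2/ds^2[1/s] = 2/s^3. d^3/ds^3[1/s] = -6/s^4. d^4/ds^4[1/s] = 24/s^5. d^5/ds^5[1/s] = -120/s^6. d^6/ds^6[1/s] = 720/s^7. d^7/ds^7[1/s] = -5040/s^8. So L{t^7} = (-1)^{7}·-5040/s^8 = 5040/s^8. Then L{t^7·4} = 4·5040/s^8 = 20160/s^8

Final answer: 20160/s^8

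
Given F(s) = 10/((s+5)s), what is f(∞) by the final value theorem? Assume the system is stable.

f(∞) = lim_{s→0} sF(s) = lim_{s→0} 10/(s+5) = 2

Final answer: 2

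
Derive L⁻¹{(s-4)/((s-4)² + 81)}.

Using frequency shift: L⁻¹{(s-a)/((s-a)² + b²)} = e^(at)cos(bt). Here a=4, b=9

Final answer: e^(4t)·cos(9t)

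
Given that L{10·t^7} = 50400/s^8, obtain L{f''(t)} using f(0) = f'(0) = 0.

L{f''(t)} = s²F(s) - sf(0) - f'(0) = s²·50400/s^8 - 0 - 0 = 50400/s^6

Final answer: 50400/s^6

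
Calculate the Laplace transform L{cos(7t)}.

L{cos(ωt)} = s/(s² + ω²), so L{cos(7t)} = s/(s² + 49)

Final answer: s/(s² + 49)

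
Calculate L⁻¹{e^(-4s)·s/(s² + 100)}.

L⁻¹{s/(s² + 100)} = cos(10t). By the time shift theorem, L⁻¹{e^(-as)F(s)} = u(t-a)f(t-a) with a=4, so L⁻¹{e^(-4s)·s/(s² + 100)} = u(t-4)·cos(10(t-4))

Final answer: u(t-4)·cos(10(t-4))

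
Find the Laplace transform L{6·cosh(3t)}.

L{cosh(ωt)} = s/(s² - ω²), so L{cosh(3t)} = s/(s² - 9). Then L{6·cosh(3t)} = 6·s/(s² - 9) = 6s/(s² - 9)

Final answer: 6s/(s² - 9)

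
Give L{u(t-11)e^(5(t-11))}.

u(t-a)f(t-a) with f(t)=e^(5t). L{e^(5t)} = 1/(s-5). By time shift: e^(-11s)/(s-5)

Final answer: e^(-11s)/(s-5)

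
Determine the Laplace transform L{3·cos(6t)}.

L{cos(ωt)} = s/(s² + ω²), so L{cos(6t)} = s/(s² + 36). Then L{3·cos(6t)} = 3·s/(s² + 36) = 3s/(s² + 36)

Final answer: 3s/(s² + 36)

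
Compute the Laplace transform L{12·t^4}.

L{t^n} = n!/s^(n+1), so L{t^4} = 24/s^5. Then L{12·t^4} = 12·24/s^5 = 288/s^5

Final answer: 288/s^5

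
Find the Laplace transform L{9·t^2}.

L{t^n} = n!/s^(n+1), so L{t^2} = 2/s^3. Then L{9·t^2} = 9·2/s^3 = 18/s^3

Final answer: 18/s^3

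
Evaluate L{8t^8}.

L{t^n} = n!/s^(n+1). So L{8t^8} = 8·8!/s^9 = 322560/s^9

Final answer: 322560/s^9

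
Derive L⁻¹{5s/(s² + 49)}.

This is the form c·s/(s² + a²) with a = 7, c = 5. L⁻¹ = 5·cos(7t)

Final answer: 5·cos(7t)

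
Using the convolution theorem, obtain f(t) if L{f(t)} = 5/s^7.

5/s^7 = (5/s)·(1/s^6) = L{5}·L{t^5/120}. By convolution, f(t) = 5*t^5/120 = ∫₀ᵗ 5·τ^5/120 dτ = 5·t^6/720

Final answer: 5·t^6/720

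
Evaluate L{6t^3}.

L{t^n} = n!/s^(n+1). So L{6t^3} = 6·3!/s^4 = 36/s^4

Final answer: 36/s^4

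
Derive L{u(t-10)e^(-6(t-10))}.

u(t-a)f(t-a) with f(t)=e^(-6t). L{e^(-6t)} = 1/(s+6). By time shift: e^(-10s)/(s+6)

Final answer: e^(-10s)/(s+6)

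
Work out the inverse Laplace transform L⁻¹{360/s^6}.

L⁻¹{n!/s^(n+1)} = t^n with n=5. So L⁻¹{120/s^6} = t^5, and L⁻¹{360/s^6} = (360/120)·t^5 = 3·t^5

Final answer: 3·t^5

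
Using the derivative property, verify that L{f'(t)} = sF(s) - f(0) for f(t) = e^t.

f'(t) = e^t. Direct: L{f'(t)} = 1/(s-1). Property: s·1/(s-1) - 1 = (s - (s-1))/(s-1) = 1/(s-1). ✓

Final answer: 1/(s-1)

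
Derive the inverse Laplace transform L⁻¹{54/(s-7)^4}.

L⁻¹{n!/(s-a)^(n+1)} = t^n·e^(at) with n=3, a=7. So L⁻¹{6/(s-7)^4} = t^3·e^(7t), and L⁻¹{54/(s-7)^4} = (54/6)·t^3·e^(7t) = 9·t^3·e^(7t)

Final answer: 9·t^3·e^(7t)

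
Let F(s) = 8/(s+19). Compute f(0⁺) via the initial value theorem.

f(0⁺) = lim_{s→∞} s·8/(s+19) = lim_{s→∞} 8s/(s+19) = 8

Final answer: 8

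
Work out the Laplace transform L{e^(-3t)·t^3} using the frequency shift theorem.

L{e^(at)·t^n} = n!/(s-a)^(n+1), so L{e^(-3t)·t^3} = 6/(s+3)^4

Final answer: 6/(s+3)^4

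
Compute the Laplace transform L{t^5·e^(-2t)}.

L{t^n·e^(at)} = n!/(s-a)^(n+1), so L{t^5·e^(-2t)} = 120/(s+2)^6

Final answer: 120/(s+2)^6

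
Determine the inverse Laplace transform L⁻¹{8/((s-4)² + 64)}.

Using frequency shift, L⁻¹{8/((s-4)² + 64)} = e^(4t)·sin(8t)

Final answer: e^(4t)·sin(8t)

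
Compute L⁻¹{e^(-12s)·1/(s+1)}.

L⁻¹{1/(s+1)} = e^(-t). By the time shift theorem, L⁻¹{e^(-as)F(s)} = u(t-a)f(t-a) with a=12, so L⁻¹{e^(-12s)·1/(s+1)} = u(t-12)·e^(-(t-12))

Final answer: u(t-12)·e^(-(t-12))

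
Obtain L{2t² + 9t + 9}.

L{2t² + 9t + 9} = 2·2/s³ + 9/s² + 9/s = 4/s³ + 9/s² + 9/s

Final answer: 4/s³ + 9/s² + 9/s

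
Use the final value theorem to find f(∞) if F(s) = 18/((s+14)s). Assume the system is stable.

f(∞) = lim_{s→0} sF(s) = lim_{s→0} 18/(s+14) = 9/7

Final answer: 9/7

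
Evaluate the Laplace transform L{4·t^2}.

L{t^n} = n!/s^(n+1), so L{t^2} = 2/s^3. Then L{4·t^2} = 4·2/s^3 = 8/s^3

Final answer: 8/s^3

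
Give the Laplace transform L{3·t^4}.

L{t^n} = n!/s^(n+1), so L{t^4} = 24/s^5. Then L{3·t^4} = 3·24/s^5 = 72/s^5

Final answer: 72/s^5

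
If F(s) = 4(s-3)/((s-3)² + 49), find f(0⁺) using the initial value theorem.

f(0⁺) = lim_{s→∞} sF(s) = lim_{s→∞} 4s(s-3)/((s-3)² + 49) = 4

Final answer: 4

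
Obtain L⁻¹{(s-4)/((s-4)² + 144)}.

Using frequency shift: L⁻¹{(s-a)/((s-a)² + b²)} = e^(at)cos(bt). Here a=4, b=12

Final answer: e^(4t)·cos(12t)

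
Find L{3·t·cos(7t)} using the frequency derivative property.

L{cos(7t)} = s/(s² + 49). Derivative: d/ds[s/(s² + 49)] = [(s² + 49) - s·2s]/(s² + 49)² = (49 - s²)/(s² + 49)². So L{t·cos(7t)} = -F'(s) = (s² - 49)/(s² + 49)². Then L{3·t·cos(7t)} = 3·(s² - 49)/(s² + 49)²

Final answer: 3·(s² - 49)/(s² + 49)²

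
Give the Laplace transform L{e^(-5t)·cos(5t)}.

L{e^(at)·cos(ωt)} = (s-a)/((s-a)² + ω²), so L{e^(-5t)·cos(5t)} = (s+5)/((s+5)² + 25)

Final answer: (s+5)/((s+5)² + 25)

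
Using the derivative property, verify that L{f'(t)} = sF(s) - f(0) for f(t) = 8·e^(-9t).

f'(t) = -72e^(-9t). Direct: L{f'(t)} = -72/(s+9). Property: s·8/(s+9) - 8 = (8s - 8(s+9))/(s+9) = -72/(s+9). ✓

Final answer: -72/(s+9)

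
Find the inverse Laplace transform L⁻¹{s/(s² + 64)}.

L⁻¹{s/(s² + 64)} = cos(8t)

Final answer: cos(8t)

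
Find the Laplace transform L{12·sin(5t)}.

L{sin(ωt)} = ω/(s² + ω²), so L{sin(5t)} = 5/(s² + 25). Then L{12·sin(5t)} = 12·5/(s² + 25) = 60/(s² + 25)

Final answer: 60/(s² + 25)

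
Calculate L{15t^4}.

L{t^n} = n!/s^(n+1). So L{15t^4} = 15·4!/s^5 = 360/s^5

Final answer: 360/s^5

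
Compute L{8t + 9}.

L{8t + 9} = 8·L{t} + 9·L{1} = 8/s² + 9/s

Final answer: 8/s² + 9/s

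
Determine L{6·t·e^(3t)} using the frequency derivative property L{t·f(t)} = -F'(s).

L{e^(3t)} = 1/(s-3). By frequency derivative: L{t·e^(3t)} = -d/ds[1/(s-3)] = -(-1)/(s-3)² = 1/(s-3)². Then L{6·t·e^(3t)} = 6·1/(s-3)² = 6/(s-3)²

Final answer: 6/(s-3)²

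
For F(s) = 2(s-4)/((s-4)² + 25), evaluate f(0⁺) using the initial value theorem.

f(0⁺) = lim_{s→∞} sF(s) = lim_{s→∞} 2s(s-4)/((s-4)² + 25) = 2

Final answer: 2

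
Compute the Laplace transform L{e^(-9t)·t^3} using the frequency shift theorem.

L{e^(at)·t^n} = n!/(s-a)^(n+1), so L{e^(-9t)·t^3} = 6/(s+9)^4

Final answer: 6/(s+9)^4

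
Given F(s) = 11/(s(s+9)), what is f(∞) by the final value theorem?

f(∞) = lim_{s→0} s·11/(s(s+9)) = lim_{s→0} 11/(s+9) = 11/9 = 11/9

Final answer: 11/9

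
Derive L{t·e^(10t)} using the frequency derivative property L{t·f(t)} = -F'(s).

L{e^(10t)} = 1/(s-10). By frequency derivative: L{t·e^(10t)} = -d/ds[1/(s-10)] = -(-1)/(s-10)² = 1/(s-10)²

Final answer: 1/(s-10)²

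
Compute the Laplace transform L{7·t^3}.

L{t^n} = n!/s^(n+1), so L{t^3} = 6/s^4. Then L{7·t^3} = 7·6/s^4 = 42/s^4

Final answer: 42/s^4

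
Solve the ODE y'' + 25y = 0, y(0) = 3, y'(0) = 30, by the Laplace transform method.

L{y''} + 25L{y} = 0. s²Y - 3s - 30 + 25Y = 0. Y(s² + 25) = 3s + 30. Y = (3s + 30)/(s² + 25). Inverting: y(t) = 3cos(5t) + 6sin(5t)

Final answer: y(t) = 3cos(5t) + 6sin(5t)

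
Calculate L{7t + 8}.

L{7t + 8} = 7·L{t} + 8·L{1} = 7/s² + 8/s

Final answer: 7/s² + 8/s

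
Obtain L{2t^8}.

L{t^n} = n!/s^(n+1). So L{2t^8} = 2·8!/s^9 = 80640/s^9

Final answer: 80640/s^9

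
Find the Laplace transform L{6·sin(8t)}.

L{sin(ωt)} = ω/(s² + ω²), so L{sin(8t)} = 8/(s² + 64). Then L{6·sin(8t)} = 6·8/(s² + 64) = 48/(s² + 64)

Final answer: 48/(s² + 64)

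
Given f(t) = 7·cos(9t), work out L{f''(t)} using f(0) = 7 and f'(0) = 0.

F(s) = 7s/(s² + 81). L{f''(t)} = s²F(s) - sf(0) - f'(0) = 7s³/(s² + 81) - 7s = (7s³ - 7s(s² + 81))/(s² + 81) = -567s/(s² + 81)

Final answer: -567s/(s² + 81)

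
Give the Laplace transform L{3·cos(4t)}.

L{cos(ωt)} = s/(s² + ω²), so L{cos(4t)} = s/(s² + 16). Then L{3·cos(4t)} = 3·s/(s² + 16) = 3s/(s² + 16)

Final answer: 3s/(s² + 16)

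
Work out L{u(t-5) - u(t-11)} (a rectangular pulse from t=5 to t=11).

L{u(t-a)} = e^(-as)/s. L{u(t-5) - u(t-11)} = (e^(-5s) - e^(-11s))/s

Final answer: (e^(-5s) - e^(-11s))/s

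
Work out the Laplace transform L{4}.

L{4} = 4 · L{1} = 4/s

Final answer: 4/s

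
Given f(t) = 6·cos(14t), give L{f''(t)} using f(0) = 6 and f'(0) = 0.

F(s) = 6s/(s² + 196). L{f''(t)} = s²F(s) - sf(0) - f'(0) = 6s³/(s² + 196) - 6s = (6s³ - 6s(s² + 196))/(s² + 196) = -1176s/(s² + 196)

Final answer: -1176s/(s² + 196)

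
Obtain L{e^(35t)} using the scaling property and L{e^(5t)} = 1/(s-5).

Using L{f(at)} = (1/a)F(s/a) with a=7 and f(t) = e^(5t): L{e^(35t)} = (1/7) · 1/((s/7)-5) = (1/7) · 7/(s-35) = 1/(s-35)

Final answer: 1/(s-35)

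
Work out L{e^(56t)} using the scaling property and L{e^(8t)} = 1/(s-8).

Using L{f(at)} = (1/a)F(s/a) with a=7 and f(t) = e^(8t): L{e^(56t)} = (1/7) · 1/((s/7)-8) = (1/7) · 7/(s-56) = 1/(s-56)

Final answer: 1/(s-56)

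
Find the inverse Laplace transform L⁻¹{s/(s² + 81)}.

L⁻¹{s/(s² + 81)} = cos(9t)

Final answer: cos(9t)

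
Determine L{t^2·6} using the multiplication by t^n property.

L{6} = 6/s. d^1/ds^1[1/s] = -1/s². d^2/ds^2[1/s] = 2/s^3. So L{t^2} = (-1)^{2}·2/s^3 = 2/s^3. Then L{t^2·6} = 6·2/s^3 = 12/s^3

Final answer: 12/s^3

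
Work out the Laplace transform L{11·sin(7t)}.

L{sin(ωt)} = ω/(s² + ω²), so L{sin(7t)} = 7/(s² + 49). Then L{11·sin(7t)} = 11·7/(s² + 49) = 77/(s² + 49)

Final answer: 77/(s² + 49)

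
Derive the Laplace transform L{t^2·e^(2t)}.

L{t^n·e^(at)} = n!/(s-a)^(n+1), so L{t^2·e^(2t)} = 2/(s-2)^3

Final answer: 2/(s-2)^3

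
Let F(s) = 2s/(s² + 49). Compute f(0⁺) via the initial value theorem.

f(0⁺) = lim_{s→∞} s·2s/(s² + 49) = lim_{s→∞} 2s²/(s² + 49) = 2

Final answer: 2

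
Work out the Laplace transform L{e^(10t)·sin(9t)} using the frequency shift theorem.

Frequency shift: L{e^(at)f(t)} = F(s-a). L{e^(10t)·sin(9t)} = 9/((s-10)² + 81)

Final answer: 9/((s-10)² + 81)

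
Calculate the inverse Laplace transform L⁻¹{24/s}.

L⁻¹{c/s} = c, so L⁻¹{24/s} = 24

Final answer: 24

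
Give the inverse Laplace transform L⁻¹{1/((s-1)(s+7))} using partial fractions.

Decompose: A/(s-1) + B/(s+7). A = 1/8, B = -1/8. f(t) = (e^t - e^(-7t))/8

Final answer: (e^t - e^(-7t))/8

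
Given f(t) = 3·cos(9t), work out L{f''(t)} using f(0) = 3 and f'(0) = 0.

F(s) = 3s/(s² + 81). L{f''(t)} = s²F(s) - sf(0) - f'(0) = 3s³/(s² + 81) - 3s = (3s³ - 3s(s² + 81))/(s² + 81) = -243s/(s² + 81)

Final answer: -243s/(s² + 81)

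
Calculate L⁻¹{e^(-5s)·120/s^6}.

L⁻¹{120/s^6} = t^5. By the time shift theorem, L⁻¹{e^(-as)F(s)} = u(t-a)f(t-a) with a=5, so L⁻¹{e^(-5s)·120/s^6} = u(t-5)·(t-5)^5

Final answer: u(t-5)·(t-5)^5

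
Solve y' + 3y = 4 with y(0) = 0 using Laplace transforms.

sY + 3Y = 4/s. Y = 4/(s(s+3)). Partial fractions: Y = 4/3/s - 4/3/(s+3)

Final answer: y(t) = 4/3(1 - e^(-3t))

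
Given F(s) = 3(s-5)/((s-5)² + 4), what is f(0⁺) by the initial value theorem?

f(0⁺) = lim_{s→∞} sF(s) = lim_{s→∞} 3s(s-5)/((s-5)² + 4) = 3

Final answer: 3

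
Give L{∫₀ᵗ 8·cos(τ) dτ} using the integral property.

L{∫₀ᵗ f(τ)dτ} = F(s)/s with F(s) = 8s/(s² + 1), so the result is (8s/(s² + 1))/s = 8/(s² + 1)

Final answer: 8/(s² + 1)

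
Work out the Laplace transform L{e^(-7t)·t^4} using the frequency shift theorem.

L{e^(at)·t^n} = n!/(s-a)^(n+1), so L{e^(-7t)·t^4} = 24/(s+7)^5

Final answer: 24/(s+7)^5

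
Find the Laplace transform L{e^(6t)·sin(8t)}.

L{e^(at)·sin(ωt)} = ω/((s-a)² + ω²), so L{e^(6t)·sin(8t)} = 8/((s-6)² + 64)

Final answer: 8/((s-6)² + 64)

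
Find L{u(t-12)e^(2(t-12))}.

u(t-a)f(t-a) with f(t)=e^(2t). L{e^(2t)} = 1/(s-2). By time shift: e^(-12s)/(s-2)

Final answer: e^(-12s)/(s-2)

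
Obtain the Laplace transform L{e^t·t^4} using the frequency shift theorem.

L{e^(at)·t^n} = n!/(s-a)^(n+1), so L{e^t·t^4} = 24/(s-1)^5

Final answer: 24/(s-1)^5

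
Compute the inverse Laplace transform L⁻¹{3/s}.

L⁻¹{c/s} = c, so L⁻¹{3/s} = 3

Final answer: 3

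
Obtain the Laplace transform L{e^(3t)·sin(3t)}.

L{e^(at)·sin(ωt)} = ω/((s-a)² + ω²), so L{e^(3t)·sin(3t)} = 3/((s-3)² + 9)

Final answer: 3/((s-3)² + 9)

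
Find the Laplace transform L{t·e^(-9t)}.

L{t^n·e^(at)} = n!/(s-a)^(n+1), so L{t·e^(-9t)} = 1/(s+9)^2

Final answer: 1/(s+9)^2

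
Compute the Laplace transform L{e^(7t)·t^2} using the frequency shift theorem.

L{e^(at)·t^n} = n!/(s-a)^(n+1), so L{e^(7t)·t^2} = 2/(s-7)^3

Final answer: 2/(s-7)^3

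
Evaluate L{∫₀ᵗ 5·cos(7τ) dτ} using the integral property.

L{∫₀ᵗ f(τ)dτ} = F(s)/s with F(s) = 5s/(s² + 49), so the result is (5s/(s² + 49))/s = 5/(s² + 49)

Final answer: 5/(s² + 49)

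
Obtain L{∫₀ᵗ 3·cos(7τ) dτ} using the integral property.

L{∫₀ᵗ f(τ)dτ} = F(s)/s with F(s) = 3s/(s² + 49), so the result is (3s/(s² + 49))/s = 3/(s² + 49)

Final answer: 3/(s² + 49)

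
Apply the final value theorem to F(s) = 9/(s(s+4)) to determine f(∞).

f(∞) = lim_{s→0} s·9/(s(s+4)) = lim_{s→0} 9/(s+4) = 9/4 = 9/4

Final answer: 9/4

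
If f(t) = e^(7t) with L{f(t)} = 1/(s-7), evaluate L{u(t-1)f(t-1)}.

Time shift theorem: L{u(t-a)f(t-a)} = e^(-as)F(s). Here a=1, F(s) = 1/(s-7), so L{u(t-1)f(t-1)} = e^(-s)·1/(s-7)

Final answer: e^(-s)·1/(s-7)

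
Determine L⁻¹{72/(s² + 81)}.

This is the form c·a/(s² + a²) with a = 9, c = 8. L⁻¹ = 8·sin(9t)

Final answer: 8·sin(9t)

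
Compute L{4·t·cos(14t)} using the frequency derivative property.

L{cos(14t)} = s/(s² + 196). Derivative: d/ds[s/(s² + 196)] = [(s² + 196) - s·2s]/(s² + 196)² = (196 - s²)/(s² + 196)². So L{t·cos(14t)} = -F'(s) = (s² - 196)/(s² + 196)². Then L{4·t·cos(14t)} = 4·(s² - 196)/(s² + 196)²

Final answer: 4·(s² - 196)/(s² + 196)²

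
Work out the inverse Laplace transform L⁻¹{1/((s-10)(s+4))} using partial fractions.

Decompose: A/(s-10) + B/(s+4). A = 1/14, B = -1/14. f(t) = (e^(10t) - e^(-4t))/14

Final answer: (e^(10t) - e^(-4t))/14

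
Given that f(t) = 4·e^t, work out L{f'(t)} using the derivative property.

f(0) = 4, F(s) = 4/(s-1). L{f'(t)} = s·F(s) - f(0) = 4s/(s-1) - 4 = (4s - 4(s-1))/(s-1) = 4/(s-1)

Final answer: 4/(s-1)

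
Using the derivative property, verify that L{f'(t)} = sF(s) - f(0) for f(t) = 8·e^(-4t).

f'(t) = -32e^(-4t). Direct: L{f'(t)} = -32/(s+4). Property: s·8/(s+4) - 8 = (8s - 8(s+4))/(s+4) = -32/(s+4). ✓

Final answer: -32/(s+4)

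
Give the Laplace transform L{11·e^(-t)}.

L{e^(at)} = 1/(s-a), so L{e^(-t)} = 1/(s+1). Then L{11·e^(-t)} = 11/(s+1)

Final answer: 11/(s+1)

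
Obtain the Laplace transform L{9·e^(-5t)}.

L{e^(at)} = 1/(s-a), so L{e^(-5t)} = 1/(s+5). Then L{9·e^(-5t)} = 9/(s+5)

Final answer: 9/(s+5)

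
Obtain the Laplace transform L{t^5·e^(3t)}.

L{t^n·e^(at)} = n!/(s-a)^(n+1), so L{t^5·e^(3t)} = 120/(s-3)^6

Final answer: 120/(s-3)^6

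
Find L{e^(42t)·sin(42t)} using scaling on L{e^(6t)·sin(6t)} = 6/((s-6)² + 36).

Scaling with a=7: L{e^(42t)·sin(42t)} = (1/7) · 6/((s/7-6)² + 36). Simplifying: 42/((s-42)² + 1764)

Final answer: 42/((s-42)² + 1764)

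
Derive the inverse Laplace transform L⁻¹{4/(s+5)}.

L⁻¹{1/(s-a)} = e^(at), so L⁻¹{1/(s+5)} = e^(-5t), and L⁻¹{4/(s+5)} = 4·e^(-5t)

Final answer: 4·e^(-5t)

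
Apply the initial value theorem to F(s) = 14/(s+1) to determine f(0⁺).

f(0⁺) = lim_{s→∞} s·14/(s+1) = lim_{s→∞} 14s/(s+1) = 14

Final answer: 14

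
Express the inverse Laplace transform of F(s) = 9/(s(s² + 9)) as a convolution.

9/(s(s² + 9)) = (1/s)·(9/(s² + 9)) = L{1}·L{3·sin(3t)}. So f(t) = 1*(3·sin(3t)) = ∫₀ᵗ 3·sin(3τ) dτ

Final answer: ∫₀ᵗ 3·sin(3τ) dτ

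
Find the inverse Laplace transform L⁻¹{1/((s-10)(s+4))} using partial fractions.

Decompose: A/(s-10) + B/(s+4). A = 1/14, B = -1/14. f(t) = (e^(10t) - e^(-4t))/14

Final answer: (e^(10t) - e^(-4t))/14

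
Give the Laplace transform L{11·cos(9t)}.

L{cos(ωt)} = s/(s² + ω²), so L{cos(9t)} = s/(s² + 81). Then L{11·cos(9t)} = 11·s/(s² + 81) = 11s/(s² + 81)

Final answer: 11s/(s² + 81)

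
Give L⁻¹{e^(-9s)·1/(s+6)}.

L⁻¹{1/(s+6)} = e^(-6t). By the time shift theorem, L⁻¹{e^(-as)F(s)} = u(t-a)f(t-a) with a=9, so L⁻¹{e^(-9s)·1/(s+6)} = u(t-9)·e^(-6(t-9))

Final answer: u(t-9)·e^(-6(t-9))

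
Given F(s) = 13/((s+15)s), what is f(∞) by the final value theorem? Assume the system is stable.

f(∞) = lim_{s→0} sF(s) = lim_{s→0} 13/(s+15) = 13/15

Final answer: 13/15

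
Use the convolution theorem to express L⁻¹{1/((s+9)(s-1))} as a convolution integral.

1/((s+9)(s-1)) = (1/(s+9))·(1/(s-1)) = L{e^(-9t)}·L{e^t}. So f(t) = e^(-9t)*e^t = ∫₀ᵗ e^(-9τ)·e^(t-τ) dτ

Final answer: ∫₀ᵗ e^(-9τ)·e^(t-τ) dτ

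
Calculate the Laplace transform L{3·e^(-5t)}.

L{e^(at)} = 1/(s-a), so L{e^(-5t)} = 1/(s+5). Then L{3·e^(-5t)} = 3/(s+5)

Final answer: 3/(s+5)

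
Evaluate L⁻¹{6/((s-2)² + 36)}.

Form: b/((s-a)² + b²) → e^(at)sin(bt). With a=2, b=6

Final answer: e^(2t)·sin(6t)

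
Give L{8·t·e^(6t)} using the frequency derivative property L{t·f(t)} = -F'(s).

L{e^(6t)} = 1/(s-6). By frequency derivative: L{t·e^(6t)} = -d/ds[1/(s-6)] = -(-1)/(s-6)² = 1/(s-6)². Then L{8·t·e^(6t)} = 8·1/(s-6)² = 8/(s-6)²

Final answer: 8/(s-6)²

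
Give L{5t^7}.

L{t^n} = n!/s^(n+1). So L{5t^7} = 5·7!/s^8 = 25200/s^8

Final answer: 25200/s^8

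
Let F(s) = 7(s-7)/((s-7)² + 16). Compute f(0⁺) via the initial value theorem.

f(0⁺) = lim_{s→∞} sF(s) = lim_{s→∞} 7s(s-7)/((s-7)² + 16) = 7

Final answer: 7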